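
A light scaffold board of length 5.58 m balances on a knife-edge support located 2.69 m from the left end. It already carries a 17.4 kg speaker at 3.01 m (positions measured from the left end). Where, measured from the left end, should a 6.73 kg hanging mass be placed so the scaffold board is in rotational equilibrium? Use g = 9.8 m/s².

x ≈ 1.86 m from the left end

Sum moments about the knife-edge support (at 2.69 m from the left end) (the support reaction has zero arm there).
Speaker: 17.4 × 9.8 = 170.5 N down at 3.01 m → arm 0.32 m, τ = 170.5 × 0.32 = 54.56 N·m clockwise.
Net moment of existing loads = 54.56 N·m clockwise.
The hanging mass weighs 6.73 × 9.8 = 65.95 N and must supply an equal counterclockwise moment, so its lever arm about the knife-edge support is 54.56 / 65.95 = 0.827 m.
That puts it at 2.69 − 0.827 = 1.86 m from the left end.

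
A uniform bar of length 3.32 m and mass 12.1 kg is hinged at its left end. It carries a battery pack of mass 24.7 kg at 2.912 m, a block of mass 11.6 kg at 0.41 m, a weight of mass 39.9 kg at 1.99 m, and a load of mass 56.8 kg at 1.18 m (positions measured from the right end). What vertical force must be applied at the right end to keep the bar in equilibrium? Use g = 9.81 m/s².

F ≈ 705 N

Take moments about the left end.
Beam weight: 12.1 × 9.81 = 118.7 N down at 1.66 m → arm 1.66 m, τ = 118.7 × 1.66 = 197 N·m clockwise.
Battery pack: 24.7 × 9.81 = 242.3 N down at 2.912 m → arm 0.408 m, τ = 242.3 × 0.408 = 98.86 N·m clockwise.
Block: 11.6 × 9.81 = 113.8 N down at 0.41 m → arm 2.91 m, τ = 113.8 × 2.91 = 331.2 N·m clockwise.
Weight: 39.9 × 9.81 = 391.4 N down at 1.99 m → arm 1.33 m, τ = 391.4 × 1.33 = 520.6 N·m clockwise.
Load: 56.8 × 9.81 = 557.2 N down at 1.18 m → arm 2.14 m, τ = 557.2 × 2.14 = 1192 N·m clockwise.
Net moment of the loads = 2340 N·m clockwise.
The upward force F acts at the right end, arm 3.32 m, giving F × 3.32 counterclockwise.
Balancing moments: F × 3.32 = 2340, giving F = 2340 / 3.32 = 705 N.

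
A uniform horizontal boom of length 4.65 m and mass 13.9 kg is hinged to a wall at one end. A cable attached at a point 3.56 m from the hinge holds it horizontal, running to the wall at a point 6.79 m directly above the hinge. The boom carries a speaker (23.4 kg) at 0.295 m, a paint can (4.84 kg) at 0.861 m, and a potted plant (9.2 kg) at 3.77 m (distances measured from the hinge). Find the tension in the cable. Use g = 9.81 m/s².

T ≈ 243 N

Take moments about the hinge.
Beam weight: 13.9 × 9.81 = 136.4 N down at 2.325 m → arm 2.325 m, τ = 136.4 × 2.325 = 317.1 N·m clockwise.
Speaker: 23.4 × 9.81 = 229.6 N down at 0.295 m → arm 0.295 m, τ = 229.6 × 0.295 = 67.73 N·m clockwise.
Paint can: 4.84 × 9.81 = 47.48 N down at 0.861 m → arm 0.861 m, τ = 47.48 × 0.861 = 40.88 N·m clockwise.
Potted plant: 9.2 × 9.81 = 90.25 N down at 3.77 m → arm 3.77 m, τ = 90.25 × 3.77 = 340.2 N·m clockwise.
Total clockwise load moment = 765.9 N·m.
The cable tension T acts at 3.56 m; only its component perpendicular to the boom, T sinθ, produces torque. sinθ = h/√(h²+d²) = 6.79/√(6.79²+3.56²) = 0.8857.
For rotational equilibrium, T × 3.56 × 0.8857 = 765.9, so T = 765.9 / 3.153 = 243 N.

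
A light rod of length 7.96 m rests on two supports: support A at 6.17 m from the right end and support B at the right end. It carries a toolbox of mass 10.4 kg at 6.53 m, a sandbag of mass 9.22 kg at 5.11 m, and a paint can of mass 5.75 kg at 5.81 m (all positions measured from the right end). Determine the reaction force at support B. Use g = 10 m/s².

Sum moments about support A (its reaction then has zero moment arm).
Toolbox: 10.4 × 10 = 104 N down at 6.53 m → arm 0.36 m, τ = 104 × 0.36 = 37.44 N·m counterclockwise.
Sandbag: 9.22 × 10 = 92.2 N down at 5.11 m → arm 1.06 m, τ = 92.2 × 1.06 = 97.73 N·m clockwise.
Paint can: 5.75 × 10 = 57.5 N down at 5.81 m → arm 0.36 m, τ = 57.5 × 0.36 = 20.7 N·m clockwise.
Net load moment about support A = 80.99 N·m clockwise.
Reaction R at support B is upward at 0 m, arm 6.17 m → moment R × 6.17 counterclockwise.
Setting net torque to zero: R × 6.17 = 80.99 → R = 13.1 N.

R_B ≈ 13.1 N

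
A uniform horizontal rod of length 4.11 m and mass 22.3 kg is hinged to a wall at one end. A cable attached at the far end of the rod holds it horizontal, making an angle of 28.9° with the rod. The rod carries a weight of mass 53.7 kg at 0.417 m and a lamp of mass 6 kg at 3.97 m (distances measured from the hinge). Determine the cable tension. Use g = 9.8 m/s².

T ≈ 454 N

Take moments about the hinge.
Beam weight: 22.3 × 9.8 = 218.5 N down at 2.055 m → arm 2.055 m, τ = 218.5 × 2.055 = 449 N·m clockwise.
Weight: 53.7 × 9.8 = 526.3 N down at 0.417 m → arm 0.417 m, τ = 526.3 × 0.417 = 219.5 N·m clockwise.
Lamp: 6 × 9.8 = 58.8 N down at 3.97 m → arm 3.97 m, τ = 58.8 × 3.97 = 233.4 N·m clockwise.
Total clockwise load moment = 901.9 N·m.
The cable tension T acts at 4.11 m; only its component perpendicular to the rod, T sinθ, produces torque. sin 28.9° = 0.4833.
For rotational equilibrium, T × 4.11 × 0.4833 = 901.9, so T = 901.9 / 1.986 = 454 N.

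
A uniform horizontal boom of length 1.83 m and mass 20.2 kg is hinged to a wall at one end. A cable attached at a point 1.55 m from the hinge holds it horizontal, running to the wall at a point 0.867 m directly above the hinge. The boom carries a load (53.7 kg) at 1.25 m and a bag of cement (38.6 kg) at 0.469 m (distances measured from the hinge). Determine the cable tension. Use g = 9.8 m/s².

T ≈ 1340 N

Sum moments about the hinge (the unknown hinge reaction has zero arm there).
Beam weight: 20.2 × 9.8 = 198 N down at 0.915 m → arm 0.915 m, τ = 198 × 0.915 = 181.2 N·m clockwise.
Load: 53.7 × 9.8 = 526.3 N down at 1.25 m → arm 1.25 m, τ = 526.3 × 1.25 = 657.9 N·m clockwise.
Bag of cement: 38.6 × 9.8 = 378.3 N down at 0.469 m → arm 0.469 m, τ = 378.3 × 0.469 = 177.4 N·m clockwise.
Total clockwise load moment = 1016 N·m.
The cable tension T acts at 1.55 m; only its component perpendicular to the boom, T sinθ, produces torque. sinθ = h/√(h²+d²) = 0.867/√(0.867²+1.55²) = 0.4882.
Setting net torque to zero: T × 1.55 × 0.4882 = 1016 → T = 1016 / 0.7567 = 1340 N.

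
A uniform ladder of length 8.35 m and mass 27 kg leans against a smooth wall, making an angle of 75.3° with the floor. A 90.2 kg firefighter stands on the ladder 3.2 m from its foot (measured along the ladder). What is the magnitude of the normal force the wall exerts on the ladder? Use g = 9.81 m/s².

N_wall ≈ 124 N

Choose the foot of the ladder as the axis so the floor normal and friction both act there and drop out.
Ladder weight 27×9.81 = 264.9 N acts at 4.175 m along the ladder; its horizontal arm is 4.175·cos75.3° = 1.059 m → τ = 280.5 N·m clockwise.
Firefighter: 90.2×9.81 = 884.9 N at 3.2 m → arm 0.812 m → τ = 718.5 N·m clockwise.
Wall normal N acts horizontally at the top; its moment arm is the height L sinθ = 8.35·sin75.3° = 8.077 m, counterclockwise.
Setting net torque to zero: N × 8.077 = 999 → N = 124 N.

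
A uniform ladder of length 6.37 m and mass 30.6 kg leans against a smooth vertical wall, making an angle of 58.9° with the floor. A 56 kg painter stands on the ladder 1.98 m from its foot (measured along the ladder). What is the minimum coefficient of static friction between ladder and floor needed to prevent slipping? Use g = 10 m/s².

About the foot of the ladder:
Ladder weight 30.6×10 = 306 N acts at 3.185 m along the ladder; its horizontal arm is 3.185·cos58.9° = 1.645 m → τ = 503.4 N·m clockwise.
Painter: 56×10 = 560 N at 1.98 m → arm 1.023 m → τ = 572.9 N·m clockwise.
Wall normal N acts horizontally at the top; its moment arm is the height L sinθ = 6.37·sin58.9° = 5.454 m, counterclockwise.
Στ = 0 ⇒ N × 5.454 = 1076 ⇒ N = 197.3 N.
ΣFx = 0 ⇒ f = N_wall = 197.3 N. ΣFy = 0 ⇒ N_floor = 866 N.
μ_min = f / N_floor = 197.3 / 866 = 0.228.

μ_min ≈ 0.228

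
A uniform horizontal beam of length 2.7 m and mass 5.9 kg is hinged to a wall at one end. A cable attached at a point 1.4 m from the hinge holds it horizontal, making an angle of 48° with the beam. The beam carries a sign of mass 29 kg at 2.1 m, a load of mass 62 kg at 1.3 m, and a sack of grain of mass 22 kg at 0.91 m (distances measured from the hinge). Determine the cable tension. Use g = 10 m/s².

T ≈ 1630 N

Take moments about the hinge.
Beam weight: 5.9 × 10 = 59 N down at 1.35 m → arm 1.35 m, τ = 59 × 1.35 = 79.65 N·m clockwise.
Sign: 29 × 10 = 290 N down at 2.1 m → arm 2.1 m, τ = 290 × 2.1 = 609 N·m clockwise.
Load: 62 × 10 = 620 N down at 1.3 m → arm 1.3 m, τ = 620 × 1.3 = 806 N·m clockwise.
Sack of grain: 22 × 10 = 220 N down at 0.91 m → arm 0.91 m, τ = 220 × 0.91 = 200.2 N·m clockwise.
Total clockwise load moment = 1695 N·m.
The cable tension T acts at 1.4 m; only its component perpendicular to the beam, T sinθ, produces torque. sin 48° = 0.7431.
Setting net torque to zero: T × 1.4 × 0.7431 = 1695 → T = 1695 / 1.04 = 1630 N.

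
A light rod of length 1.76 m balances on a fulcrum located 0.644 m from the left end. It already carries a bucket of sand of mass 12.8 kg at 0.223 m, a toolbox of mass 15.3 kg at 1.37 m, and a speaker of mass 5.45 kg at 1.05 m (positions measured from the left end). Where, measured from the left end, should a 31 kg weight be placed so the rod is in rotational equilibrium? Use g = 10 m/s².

Sum moments about the fulcrum (at 0.644 m from the left end) (the support reaction has zero arm there).
Bucket of sand: 12.8 × 10 = 128 N down at 0.223 m → arm 0.421 m, τ = 128 × 0.421 = 53.89 N·m counterclockwise.
Toolbox: 15.3 × 10 = 153 N down at 1.37 m → arm 0.726 m, τ = 153 × 0.726 = 111.1 N·m clockwise.
Speaker: 5.45 × 10 = 54.5 N down at 1.05 m → arm 0.406 m, τ = 54.5 × 0.406 = 22.13 N·m clockwise.
Net moment of existing loads = 79.34 N·m clockwise.
The weight weighs 31 × 10 = 310 N and must supply an equal counterclockwise moment, so its lever arm about the fulcrum is 79.34 / 310 = 0.256 m.
That puts it at 0.644 − 0.256 = 0.388 m from the left end.

x ≈ 0.388 m from the left end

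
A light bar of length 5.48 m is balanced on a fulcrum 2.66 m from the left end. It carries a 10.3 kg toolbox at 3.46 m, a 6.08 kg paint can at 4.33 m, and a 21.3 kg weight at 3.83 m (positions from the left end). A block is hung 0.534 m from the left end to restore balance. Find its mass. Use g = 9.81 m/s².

m ≈ 20.4 kg

Sum moments about the fulcrum (at 2.66 m from the left end) (the support reaction has zero arm there).
Toolbox: 10.3 × 9.81 = 101 N down at 3.46 m → arm 0.8 m, τ = 101 × 0.8 = 80.8 N·m clockwise.
Paint can: 6.08 × 9.81 = 59.64 N down at 4.33 m → arm 1.67 m, τ = 59.64 × 1.67 = 99.6 N·m clockwise.
Weight: 21.3 × 9.81 = 209 N down at 3.83 m → arm 1.17 m, τ = 209 × 1.17 = 244.5 N·m clockwise.
Net moment of known loads = 424.9 N·m clockwise.
An unknown mass m at 0.534 m has arm 2.126 m; its moment is m·g·2.126 counterclockwise.
For rotational equilibrium, m × 9.81 × 2.126 = 424.9, so m = 424.9 / (9.81 × 2.126) = 20.4 kg.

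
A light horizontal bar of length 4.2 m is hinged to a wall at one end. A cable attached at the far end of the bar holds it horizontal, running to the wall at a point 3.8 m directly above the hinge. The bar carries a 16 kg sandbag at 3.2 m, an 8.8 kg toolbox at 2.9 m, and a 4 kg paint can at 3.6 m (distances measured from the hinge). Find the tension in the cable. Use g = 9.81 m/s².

T ≈ 317 N

Sum moments about the hinge (the unknown hinge reaction has zero arm there).
Sandbag: 16 × 9.81 = 157 N down at 3.2 m → arm 3.2 m, τ = 157 × 3.2 = 502.4 N·m clockwise.
Toolbox: 8.8 × 9.81 = 86.33 N down at 2.9 m → arm 2.9 m, τ = 86.33 × 2.9 = 250.4 N·m clockwise.
Paint can: 4 × 9.81 = 39.24 N down at 3.6 m → arm 3.6 m, τ = 39.24 × 3.6 = 141.3 N·m clockwise.
Total clockwise load moment = 894.1 N·m.
The cable tension T acts at 4.2 m; only its component perpendicular to the bar, T sinθ, produces torque. sinθ = h/√(h²+d²) = 3.8/√(3.8²+4.2²) = 0.6709.
Στ = 0 ⇒ T × 4.2 × 0.6709 = 894.1 ⇒ T = 894.1 / 2.818 = 317 N.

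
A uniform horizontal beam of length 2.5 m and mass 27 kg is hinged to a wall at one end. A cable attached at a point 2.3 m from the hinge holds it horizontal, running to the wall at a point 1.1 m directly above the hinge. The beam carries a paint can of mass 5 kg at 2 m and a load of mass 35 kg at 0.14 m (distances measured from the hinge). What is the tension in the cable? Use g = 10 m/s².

Take moments about the hinge.
Beam weight: 27 × 10 = 270 N down at 1.25 m → arm 1.25 m, τ = 270 × 1.25 = 337.5 N·m clockwise.
Paint can: 5 × 10 = 50 N down at 2 m → arm 2 m, τ = 50 × 2 = 100 N·m clockwise.
Load: 35 × 10 = 350 N down at 0.14 m → arm 0.14 m, τ = 350 × 0.14 = 49 N·m clockwise.
Total clockwise load moment = 486.5 N·m.
The cable tension T acts at 2.3 m; only its component perpendicular to the beam, T sinθ, produces torque. sinθ = h/√(h²+d²) = 1.1/√(1.1²+2.3²) = 0.4315.
Στ = 0 ⇒ T × 2.3 × 0.4315 = 486.5 ⇒ T = 486.5 / 0.9924 = 490 N.

T ≈ 490 N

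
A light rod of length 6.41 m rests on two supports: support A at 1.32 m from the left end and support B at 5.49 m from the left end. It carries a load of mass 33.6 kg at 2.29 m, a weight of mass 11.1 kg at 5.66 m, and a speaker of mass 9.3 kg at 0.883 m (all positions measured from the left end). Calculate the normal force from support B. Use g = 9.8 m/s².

R_B ≈ 180 N

Choose support A as the axis so its reaction then has zero moment arm.
Load: 33.6 × 9.8 = 329.3 N down at 2.29 m → arm 0.97 m, τ = 329.3 × 0.97 = 319.4 N·m clockwise.
Weight: 11.1 × 9.8 = 108.8 N down at 5.66 m → arm 4.34 m, τ = 108.8 × 4.34 = 472.2 N·m clockwise.
Speaker: 9.3 × 9.8 = 91.14 N down at 0.883 m → arm 0.437 m, τ = 91.14 × 0.437 = 39.83 N·m counterclockwise.
Net load moment about support A = 751.8 N·m clockwise.
Reaction R at support B is upward at 5.49 m, arm 4.17 m → moment R × 4.17 counterclockwise.
Balancing moments: R × 4.17 = 751.8, giving R = 180 N.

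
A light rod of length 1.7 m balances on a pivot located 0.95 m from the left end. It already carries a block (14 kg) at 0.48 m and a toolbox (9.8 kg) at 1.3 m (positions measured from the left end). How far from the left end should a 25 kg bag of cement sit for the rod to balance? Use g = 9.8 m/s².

x ≈ 1.08 m from the left end

About the pivot (at 0.95 m from the left end):
Block: 14 × 9.8 = 137.2 N down at 0.48 m → arm 0.47 m, τ = 137.2 × 0.47 = 64.48 N·m counterclockwise.
Toolbox: 9.8 × 9.8 = 96.04 N down at 1.3 m → arm 0.35 m, τ = 96.04 × 0.35 = 33.61 N·m clockwise.
Net moment of existing loads = 30.87 N·m counterclockwise.
The bag of cement weighs 25 × 9.8 = 245 N and must supply an equal clockwise moment, so its lever arm about the pivot is 30.87 / 245 = 0.126 m.
That puts it at 0.95 + 0.126 = 1.08 m from the left end.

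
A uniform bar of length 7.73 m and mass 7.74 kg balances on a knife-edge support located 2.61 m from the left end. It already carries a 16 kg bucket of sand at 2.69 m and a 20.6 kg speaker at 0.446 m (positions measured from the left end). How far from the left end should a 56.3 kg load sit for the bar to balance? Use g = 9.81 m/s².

Choose the knife-edge support (at 2.61 m from the left end) as the axis so the support reaction has zero arm there.
Beam weight: 7.74 × 9.81 = 75.93 N down at 3.865 m → arm 1.255 m, τ = 75.93 × 1.255 = 95.29 N·m clockwise.
Bucket of sand: 16 × 9.81 = 157 N down at 2.69 m → arm 0.08 m, τ = 157 × 0.08 = 12.56 N·m clockwise.
Speaker: 20.6 × 9.81 = 202.1 N down at 0.446 m → arm 2.164 m, τ = 202.1 × 2.164 = 437.3 N·m counterclockwise.
Net moment of existing loads = 329.4 N·m counterclockwise.
The load weighs 56.3 × 9.81 = 552.3 N and must supply an equal clockwise moment, so its lever arm about the knife-edge support is 329.4 / 552.3 = 0.596 m.
That puts it at 2.61 + 0.596 = 3.21 m from the left end.

x ≈ 3.21 m from the left end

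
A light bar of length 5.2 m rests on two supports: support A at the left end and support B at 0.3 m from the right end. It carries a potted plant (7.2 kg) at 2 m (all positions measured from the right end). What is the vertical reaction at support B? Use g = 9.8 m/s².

About support A:
Potted plant: 7.2 × 9.8 = 70.56 N down at 2 m → arm 3.2 m, τ = 70.56 × 3.2 = 225.8 N·m clockwise.
Net load moment about support A = 225.8 N·m clockwise.
Reaction R at support B is upward at 0.3 m, arm 4.9 m → moment R × 4.9 counterclockwise.
For rotational equilibrium, R × 4.9 = 225.8, so R = 46.1 N.

R_B ≈ 46.1 N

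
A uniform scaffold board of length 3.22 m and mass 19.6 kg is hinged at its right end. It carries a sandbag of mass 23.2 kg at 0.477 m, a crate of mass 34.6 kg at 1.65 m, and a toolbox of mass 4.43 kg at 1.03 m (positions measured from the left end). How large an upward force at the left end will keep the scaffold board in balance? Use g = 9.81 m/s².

F ≈ 485 N

Choose the right end as the axis so the unknown pivot reaction has zero arm there.
Beam weight: 19.6 × 9.81 = 192.3 N down at 1.61 m → arm 1.61 m, τ = 192.3 × 1.61 = 309.6 N·m counterclockwise.
Sandbag: 23.2 × 9.81 = 227.6 N down at 0.477 m → arm 2.743 m, τ = 227.6 × 2.743 = 624.3 N·m counterclockwise.
Crate: 34.6 × 9.81 = 339.4 N down at 1.65 m → arm 1.57 m, τ = 339.4 × 1.57 = 532.9 N·m counterclockwise.
Toolbox: 4.43 × 9.81 = 43.46 N down at 1.03 m → arm 2.19 m, τ = 43.46 × 2.19 = 95.18 N·m counterclockwise.
Net moment of the loads = 1562 N·m counterclockwise.
The upward force F acts at the left end, arm 3.22 m, giving F × 3.22 clockwise.
Στ = 0 ⇒ F × 3.22 = 1562 ⇒ F = 1562 / 3.22 = 485 N.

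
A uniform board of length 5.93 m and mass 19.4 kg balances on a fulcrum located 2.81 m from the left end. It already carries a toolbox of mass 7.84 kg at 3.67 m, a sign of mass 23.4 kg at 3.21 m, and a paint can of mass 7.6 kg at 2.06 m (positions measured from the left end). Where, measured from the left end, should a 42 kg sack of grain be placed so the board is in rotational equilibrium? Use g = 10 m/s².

Take moments about the fulcrum (at 2.81 m from the left end).
Beam weight: 19.4 × 10 = 194 N down at 2.965 m → arm 0.155 m, τ = 194 × 0.155 = 30.07 N·m clockwise.
Toolbox: 7.84 × 10 = 78.4 N down at 3.67 m → arm 0.86 m, τ = 78.4 × 0.86 = 67.42 N·m clockwise.
Sign: 23.4 × 10 = 234 N down at 3.21 m → arm 0.4 m, τ = 234 × 0.4 = 93.6 N·m clockwise.
Paint can: 7.6 × 10 = 76 N down at 2.06 m → arm 0.75 m, τ = 76 × 0.75 = 57 N·m counterclockwise.
Net moment of existing loads = 134.1 N·m clockwise.
The sack of grain weighs 42 × 10 = 420 N and must supply an equal counterclockwise moment, so its lever arm about the fulcrum is 134.1 / 420 = 0.319 m.
That puts it at 2.81 − 0.319 = 2.49 m from the left end.

x ≈ 2.49 m from the left end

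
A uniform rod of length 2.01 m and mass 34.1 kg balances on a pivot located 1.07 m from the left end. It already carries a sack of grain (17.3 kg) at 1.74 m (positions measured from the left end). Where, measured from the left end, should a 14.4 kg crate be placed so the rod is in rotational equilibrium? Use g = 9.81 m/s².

Taking torques about the pivot (at 1.07 m from the left end):
Beam weight: 34.1 × 9.81 = 334.5 N down at 1.005 m → arm 0.065 m, τ = 334.5 × 0.065 = 21.74 N·m counterclockwise.
Sack of grain: 17.3 × 9.81 = 169.7 N down at 1.74 m → arm 0.67 m, τ = 169.7 × 0.67 = 113.7 N·m clockwise.
Net moment of existing loads = 91.96 N·m clockwise.
The crate weighs 14.4 × 9.81 = 141.3 N and must supply an equal counterclockwise moment, so its lever arm about the pivot is 91.96 / 141.3 = 0.651 m.
That puts it at 1.07 − 0.651 = 0.419 m from the left end.

x ≈ 0.419 m from the left end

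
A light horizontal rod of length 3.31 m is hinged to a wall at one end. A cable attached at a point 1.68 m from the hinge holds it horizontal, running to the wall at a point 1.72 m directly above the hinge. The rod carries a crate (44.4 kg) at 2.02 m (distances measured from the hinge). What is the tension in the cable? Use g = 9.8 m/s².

T ≈ 731 N

Choose the hinge as the axis so the unknown hinge reaction has zero arm there.
Crate: 44.4 × 9.8 = 435.1 N down at 2.02 m → arm 2.02 m, τ = 435.1 × 2.02 = 878.9 N·m clockwise.
Total clockwise load moment = 878.9 N·m.
The cable tension T acts at 1.68 m; only its component perpendicular to the rod, T sinθ, produces torque. sinθ = h/√(h²+d²) = 1.72/√(1.72²+1.68²) = 0.7154.
Setting net torque to zero: T × 1.68 × 0.7154 = 878.9 → T = 878.9 / 1.202 = 731 N.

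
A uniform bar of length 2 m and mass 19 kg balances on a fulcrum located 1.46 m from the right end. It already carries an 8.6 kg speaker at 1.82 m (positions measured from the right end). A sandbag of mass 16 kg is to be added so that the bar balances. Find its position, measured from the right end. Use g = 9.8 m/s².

x ≈ 1.81 m from the right end

Taking torques about the fulcrum (at 1.46 m from the right end):
Beam weight: 19 × 9.8 = 186.2 N down at 1 m → arm 0.46 m, τ = 186.2 × 0.46 = 85.65 N·m clockwise.
Speaker: 8.6 × 9.8 = 84.28 N down at 1.82 m → arm 0.36 m, τ = 84.28 × 0.36 = 30.34 N·m counterclockwise.
Net moment of existing loads = 55.31 N·m clockwise.
The sandbag weighs 16 × 9.8 = 156.8 N and must supply an equal counterclockwise moment, so its lever arm about the fulcrum is 55.31 / 156.8 = 0.353 m.
That puts it at 1.46 + 0.353 = 1.81 m from the right end.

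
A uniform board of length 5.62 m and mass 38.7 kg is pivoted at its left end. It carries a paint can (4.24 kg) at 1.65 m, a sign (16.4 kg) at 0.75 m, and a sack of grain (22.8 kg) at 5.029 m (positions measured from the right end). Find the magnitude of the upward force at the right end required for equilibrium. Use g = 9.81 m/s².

F ≈ 382 N

Taking torques about the left end:
Beam weight: 38.7 × 9.81 = 379.6 N down at 2.81 m → arm 2.81 m, τ = 379.6 × 2.81 = 1067 N·m clockwise.
Paint can: 4.24 × 9.81 = 41.59 N down at 1.65 m → arm 3.97 m, τ = 41.59 × 3.97 = 165.1 N·m clockwise.
Sign: 16.4 × 9.81 = 160.9 N down at 0.75 m → arm 4.87 m, τ = 160.9 × 4.87 = 783.6 N·m clockwise.
Sack of grain: 22.8 × 9.81 = 223.7 N down at 5.029 m → arm 0.591 m, τ = 223.7 × 0.591 = 132.2 N·m clockwise.
Net moment of the loads = 2148 N·m clockwise.
The upward force F acts at the right end, arm 5.62 m, giving F × 5.62 counterclockwise.
For rotational equilibrium, F × 5.62 = 2148, so F = 2148 / 5.62 = 382 N.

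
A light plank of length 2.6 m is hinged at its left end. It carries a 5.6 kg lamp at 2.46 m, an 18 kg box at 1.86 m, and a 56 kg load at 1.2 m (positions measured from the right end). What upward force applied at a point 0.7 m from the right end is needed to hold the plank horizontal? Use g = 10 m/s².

F ≈ 487 N

About the left end:
Lamp: 5.6 × 10 = 56 N down at 2.46 m → arm 0.14 m, τ = 56 × 0.14 = 7.84 N·m clockwise.
Box: 18 × 10 = 180 N down at 1.86 m → arm 0.74 m, τ = 180 × 0.74 = 133.2 N·m clockwise.
Load: 56 × 10 = 560 N down at 1.2 m → arm 1.4 m, τ = 560 × 1.4 = 784 N·m clockwise.
Net moment of the loads = 925 N·m clockwise.
The upward force F acts at a point 0.7 m from the right end, arm 1.9 m, giving F × 1.9 counterclockwise.
Στ = 0 ⇒ F × 1.9 = 925 ⇒ F = 925 / 1.9 = 487 N.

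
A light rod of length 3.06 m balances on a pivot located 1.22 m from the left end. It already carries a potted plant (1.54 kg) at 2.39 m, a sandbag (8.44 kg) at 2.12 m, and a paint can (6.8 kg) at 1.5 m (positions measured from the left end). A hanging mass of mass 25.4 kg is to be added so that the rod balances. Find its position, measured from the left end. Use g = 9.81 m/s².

Taking torques about the pivot (at 1.22 m from the left end):
Potted plant: 1.54 × 9.81 = 15.11 N down at 2.39 m → arm 1.17 m, τ = 15.11 × 1.17 = 17.68 N·m clockwise.
Sandbag: 8.44 × 9.81 = 82.8 N down at 2.12 m → arm 0.9 m, τ = 82.8 × 0.9 = 74.52 N·m clockwise.
Paint can: 6.8 × 9.81 = 66.71 N down at 1.5 m → arm 0.28 m, τ = 66.71 × 0.28 = 18.68 N·m clockwise.
Net moment of existing loads = 110.9 N·m clockwise.
The hanging mass weighs 25.4 × 9.81 = 249.2 N and must supply an equal counterclockwise moment, so its lever arm about the pivot is 110.9 / 249.2 = 0.445 m.
That puts it at 1.22 − 0.445 = 0.775 m from the left end.

x ≈ 0.775 m from the left end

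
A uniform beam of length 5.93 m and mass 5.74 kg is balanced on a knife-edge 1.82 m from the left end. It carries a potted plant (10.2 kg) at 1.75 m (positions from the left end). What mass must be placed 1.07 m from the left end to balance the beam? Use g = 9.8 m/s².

Choose the knife-edge (at 1.82 m from the left end) as the axis so the support reaction has zero arm there.
Beam weight: 5.74 × 9.8 = 56.25 N down at 2.965 m → arm 1.145 m, τ = 56.25 × 1.145 = 64.41 N·m clockwise.
Potted plant: 10.2 × 9.8 = 99.96 N down at 1.75 m → arm 0.07 m, τ = 99.96 × 0.07 = 6.997 N·m counterclockwise.
Net moment of known loads = 57.41 N·m clockwise.
An unknown mass m at 1.07 m has arm 0.75 m; its moment is m·g·0.75 counterclockwise.
For rotational equilibrium, m × 9.8 × 0.75 = 57.41, so m = 57.41 / (9.8 × 0.75) = 7.81 kg.

m ≈ 7.81 kg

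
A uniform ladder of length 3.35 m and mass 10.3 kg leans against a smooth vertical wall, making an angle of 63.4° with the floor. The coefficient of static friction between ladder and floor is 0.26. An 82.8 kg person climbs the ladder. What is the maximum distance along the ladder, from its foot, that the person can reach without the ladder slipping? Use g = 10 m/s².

Take moments about the foot of the ladder.
Ladder weight 10.3×10 = 103 N acts at 1.675 m along the ladder; its horizontal arm is 1.675·cos63.4° = 0.75 m → τ = 77.25 N·m clockwise.
Person weight 82.8×10 = 828 N at distance d → arm d·cos63.4° → τ = 828·d·0.4478 clockwise.
Wall normal N at the top has arm L sinθ = 2.995 m counterclockwise, so Στ = 0 gives N·2.995 = 77.25 + 370.8·d.
ΣFy = 0 ⇒ N_floor = 931 N, so the maximum friction is μ_s·N_floor = 0.26×931 = 242.1 N. ΣFx = 0 ⇒ N_wall = f, so at the slipping point N = 242.1 N.
Substituting: 242.1×2.995 = 77.25 + 370.8·d ⇒ d = (725.1 − 77.25) / 370.8 = 1.75 m.

d ≈ 1.75 m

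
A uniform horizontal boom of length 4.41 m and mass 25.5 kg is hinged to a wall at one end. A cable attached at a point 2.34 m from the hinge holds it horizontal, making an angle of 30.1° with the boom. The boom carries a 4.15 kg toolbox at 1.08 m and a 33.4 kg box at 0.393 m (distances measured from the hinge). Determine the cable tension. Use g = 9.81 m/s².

Sum moments about the hinge (the unknown hinge reaction has zero arm there).
Beam weight: 25.5 × 9.81 = 250.2 N down at 2.205 m → arm 2.205 m, τ = 250.2 × 2.205 = 551.7 N·m clockwise.
Toolbox: 4.15 × 9.81 = 40.71 N down at 1.08 m → arm 1.08 m, τ = 40.71 × 1.08 = 43.97 N·m clockwise.
Box: 33.4 × 9.81 = 327.7 N down at 0.393 m → arm 0.393 m, τ = 327.7 × 0.393 = 128.8 N·m clockwise.
Total clockwise load moment = 724.5 N·m.
The cable tension T acts at 2.34 m; only its component perpendicular to the boom, T sinθ, produces torque. sin 30.1° = 0.5015.
Setting net torque to zero: T × 2.34 × 0.5015 = 724.5 → T = 724.5 / 1.174 = 617 N.

T ≈ 617 N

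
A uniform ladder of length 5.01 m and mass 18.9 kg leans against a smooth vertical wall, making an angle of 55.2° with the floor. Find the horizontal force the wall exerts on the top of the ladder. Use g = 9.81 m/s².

Take moments about the foot of the ladder.
Ladder weight 18.9×9.81 = 185.4 N acts at 2.505 m along the ladder; its horizontal arm is 2.505·cos55.2° = 1.43 m → τ = 265.1 N·m clockwise.
Wall normal N acts horizontally at the top; its moment arm is the height L sinθ = 5.01·sin55.2° = 4.114 m, counterclockwise.
Setting net torque to zero: N × 4.114 = 265.1 → N = 64.4 N.

N_wall ≈ 64.4 N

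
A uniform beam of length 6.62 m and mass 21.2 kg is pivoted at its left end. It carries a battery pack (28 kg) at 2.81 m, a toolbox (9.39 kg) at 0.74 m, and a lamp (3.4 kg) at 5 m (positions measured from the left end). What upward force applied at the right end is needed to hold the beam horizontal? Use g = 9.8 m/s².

F ≈ 256 N

About the left end:
Beam weight: 21.2 × 9.8 = 207.8 N down at 3.31 m → arm 3.31 m, τ = 207.8 × 3.31 = 687.8 N·m clockwise.
Battery pack: 28 × 9.8 = 274.4 N down at 2.81 m → arm 2.81 m, τ = 274.4 × 2.81 = 771.1 N·m clockwise.
Toolbox: 9.39 × 9.8 = 92.02 N down at 0.74 m → arm 0.74 m, τ = 92.02 × 0.74 = 68.09 N·m clockwise.
Lamp: 3.4 × 9.8 = 33.32 N down at 5 m → arm 5 m, τ = 33.32 × 5 = 166.6 N·m clockwise.
Net moment of the loads = 1694 N·m clockwise.
The upward force F acts at the right end, arm 6.62 m, giving F × 6.62 counterclockwise.
For rotational equilibrium, F × 6.62 = 1694, so F = 1694 / 6.62 = 256 N.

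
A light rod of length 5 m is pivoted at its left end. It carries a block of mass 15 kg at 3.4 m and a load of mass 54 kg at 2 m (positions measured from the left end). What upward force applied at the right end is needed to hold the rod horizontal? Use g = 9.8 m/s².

F ≈ 312 N

Taking torques about the left end:
Block: 15 × 9.8 = 147 N down at 3.4 m → arm 3.4 m, τ = 147 × 3.4 = 499.8 N·m clockwise.
Load: 54 × 9.8 = 529.2 N down at 2 m → arm 2 m, τ = 529.2 × 2 = 1058 N·m clockwise.
Net moment of the loads = 1558 N·m clockwise.
The upward force F acts at the right end, arm 5 m, giving F × 5 counterclockwise.
For rotational equilibrium, F × 5 = 1558, so F = 1558 / 5 = 312 N.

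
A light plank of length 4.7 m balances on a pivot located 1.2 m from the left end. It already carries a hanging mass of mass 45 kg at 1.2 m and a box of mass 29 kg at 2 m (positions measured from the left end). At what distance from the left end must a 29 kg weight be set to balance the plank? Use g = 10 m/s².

x ≈ 0.4 m from the left end

Taking torques about the pivot (at 1.2 m from the left end):
Hanging mass: acts at the pivot, moment arm 0 → no torque.
Box: 29 × 10 = 290 N down at 2 m → arm 0.8 m, τ = 290 × 0.8 = 232 N·m clockwise.
Net moment of existing loads = 232 N·m clockwise.
The weight weighs 29 × 10 = 290 N and must supply an equal counterclockwise moment, so its lever arm about the pivot is 232 / 290 = 0.8 m.
That puts it at 1.2 − 0.8 = 0.4 m from the left end.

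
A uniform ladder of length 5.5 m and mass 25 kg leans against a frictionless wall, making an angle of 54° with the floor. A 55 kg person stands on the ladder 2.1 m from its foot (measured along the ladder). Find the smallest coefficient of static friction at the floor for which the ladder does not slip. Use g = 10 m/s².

Sum moments about the foot of the ladder (the floor normal and friction both act there and drop out).
Ladder weight 25×10 = 250 N acts at 2.75 m along the ladder; its horizontal arm is 2.75·cos54° = 1.616 m → τ = 404 N·m clockwise.
Person: 55×10 = 550 N at 2.1 m → arm 1.234 m → τ = 678.7 N·m clockwise.
Wall normal N acts horizontally at the top; its moment arm is the height L sinθ = 5.5·sin54° = 4.45 m, counterclockwise.
For rotational equilibrium, N × 4.45 = 1083, so N = 243.4 N.
ΣFx = 0 ⇒ f = N_wall = 243.4 N. ΣFy = 0 ⇒ N_floor = 800 N.
μ_min = f / N_floor = 243.4 / 800 = 0.304.

μ_min ≈ 0.304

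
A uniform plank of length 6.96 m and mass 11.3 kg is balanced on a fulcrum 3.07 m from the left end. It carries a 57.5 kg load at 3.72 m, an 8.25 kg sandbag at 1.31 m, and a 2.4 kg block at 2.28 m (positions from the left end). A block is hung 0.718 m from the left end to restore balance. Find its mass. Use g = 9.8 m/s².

m ≈ 10.9 kg

About the fulcrum (at 3.07 m from the left end):
Beam weight: 11.3 × 9.8 = 110.7 N down at 3.48 m → arm 0.41 m, τ = 110.7 × 0.41 = 45.39 N·m clockwise.
Load: 57.5 × 9.8 = 563.5 N down at 3.72 m → arm 0.65 m, τ = 563.5 × 0.65 = 366.3 N·m clockwise.
Sandbag: 8.25 × 9.8 = 80.85 N down at 1.31 m → arm 1.76 m, τ = 80.85 × 1.76 = 142.3 N·m counterclockwise.
Block: 2.4 × 9.8 = 23.52 N down at 2.28 m → arm 0.79 m, τ = 23.52 × 0.79 = 18.58 N·m counterclockwise.
Net moment of known loads = 250.8 N·m clockwise.
An unknown mass m at 0.718 m has arm 2.352 m; its moment is m·g·2.352 counterclockwise.
Balancing moments: m × 9.8 × 2.352 = 250.8, giving m = 250.8 / (9.8 × 2.352) = 10.9 kg.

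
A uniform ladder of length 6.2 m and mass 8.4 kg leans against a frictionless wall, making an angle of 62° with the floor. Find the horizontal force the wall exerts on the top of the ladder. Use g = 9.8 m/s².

N_wall ≈ 21.9 N

Take moments about the foot of the ladder.
Ladder weight 8.4×9.8 = 82.32 N acts at 3.1 m along the ladder; its horizontal arm is 3.1·cos62° = 1.455 m → τ = 119.8 N·m clockwise.
Wall normal N acts horizontally at the top; its moment arm is the height L sinθ = 6.2·sin62° = 5.474 m, counterclockwise.
For rotational equilibrium, N × 5.474 = 119.8, so N = 21.9 N.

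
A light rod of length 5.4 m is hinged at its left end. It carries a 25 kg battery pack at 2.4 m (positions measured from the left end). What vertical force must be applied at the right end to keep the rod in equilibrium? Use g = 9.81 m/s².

F ≈ 109 N

Choose the left end as the axis so the unknown pivot reaction has zero arm there.
Battery pack: 25 × 9.81 = 245.2 N down at 2.4 m → arm 2.4 m, τ = 245.2 × 2.4 = 588.5 N·m clockwise.
Net moment of the loads = 588.5 N·m clockwise.
The upward force F acts at the right end, arm 5.4 m, giving F × 5.4 counterclockwise.
For rotational equilibrium, F × 5.4 = 588.5, so F = 588.5 / 5.4 = 109 N.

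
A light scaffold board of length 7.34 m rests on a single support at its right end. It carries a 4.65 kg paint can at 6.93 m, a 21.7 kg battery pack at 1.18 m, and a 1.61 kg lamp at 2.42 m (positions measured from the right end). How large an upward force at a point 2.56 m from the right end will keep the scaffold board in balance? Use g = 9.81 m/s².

F ≈ 237 N

Choose the right end as the axis so the unknown pivot reaction has zero arm there.
Paint can: 4.65 × 9.81 = 45.62 N down at 6.93 m → arm 6.93 m, τ = 45.62 × 6.93 = 316.1 N·m counterclockwise.
Battery pack: 21.7 × 9.81 = 212.9 N down at 1.18 m → arm 1.18 m, τ = 212.9 × 1.18 = 251.2 N·m counterclockwise.
Lamp: 1.61 × 9.81 = 15.79 N down at 2.42 m → arm 2.42 m, τ = 15.79 × 2.42 = 38.21 N·m counterclockwise.
Net moment of the loads = 605.5 N·m counterclockwise.
The upward force F acts at a point 2.56 m from the right end, arm 2.56 m, giving F × 2.56 clockwise.
Στ = 0 ⇒ F × 2.56 = 605.5 ⇒ F = 605.5 / 2.56 = 237 N.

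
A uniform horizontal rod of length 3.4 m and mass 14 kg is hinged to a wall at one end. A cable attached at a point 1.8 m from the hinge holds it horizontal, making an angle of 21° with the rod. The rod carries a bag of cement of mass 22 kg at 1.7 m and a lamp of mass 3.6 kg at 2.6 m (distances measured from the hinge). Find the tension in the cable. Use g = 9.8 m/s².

Take moments about the hinge.
Beam weight: 14 × 9.8 = 137.2 N down at 1.7 m → arm 1.7 m, τ = 137.2 × 1.7 = 233.2 N·m clockwise.
Bag of cement: 22 × 9.8 = 215.6 N down at 1.7 m → arm 1.7 m, τ = 215.6 × 1.7 = 366.5 N·m clockwise.
Lamp: 3.6 × 9.8 = 35.28 N down at 2.6 m → arm 2.6 m, τ = 35.28 × 2.6 = 91.73 N·m clockwise.
Total clockwise load moment = 691.4 N·m.
The cable tension T acts at 1.8 m; only its component perpendicular to the rod, T sinθ, produces torque. sin 21° = 0.3584.
Στ = 0 ⇒ T × 1.8 × 0.3584 = 691.4 ⇒ T = 691.4 / 0.6451 = 1070 N.

T ≈ 1070 N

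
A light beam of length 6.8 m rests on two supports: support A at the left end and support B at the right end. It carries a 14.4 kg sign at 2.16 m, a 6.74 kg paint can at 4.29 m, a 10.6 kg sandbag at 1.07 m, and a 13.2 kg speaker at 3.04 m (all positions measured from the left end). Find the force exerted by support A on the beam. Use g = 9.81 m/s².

Take moments about support B.
Sign: 14.4 × 9.81 = 141.3 N down at 2.16 m → arm 4.64 m, τ = 141.3 × 4.64 = 655.6 N·m counterclockwise.
Paint can: 6.74 × 9.81 = 66.12 N down at 4.29 m → arm 2.51 m, τ = 66.12 × 2.51 = 166 N·m counterclockwise.
Sandbag: 10.6 × 9.81 = 104 N down at 1.07 m → arm 5.73 m, τ = 104 × 5.73 = 595.9 N·m counterclockwise.
Speaker: 13.2 × 9.81 = 129.5 N down at 3.04 m → arm 3.76 m, τ = 129.5 × 3.76 = 486.9 N·m counterclockwise.
Net load moment about support B = 1904 N·m counterclockwise.
Reaction R at support A is upward at 0 m, arm 6.8 m → moment R × 6.8 clockwise.
Balancing moments: R × 6.8 = 1904, giving R = 280 N.

R_A ≈ 280 N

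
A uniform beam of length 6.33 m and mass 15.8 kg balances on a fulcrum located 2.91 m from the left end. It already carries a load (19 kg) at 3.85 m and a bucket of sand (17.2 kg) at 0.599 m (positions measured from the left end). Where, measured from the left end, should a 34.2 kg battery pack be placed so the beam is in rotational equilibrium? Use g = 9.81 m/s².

x ≈ 3.43 m from the left end

Take moments about the fulcrum (at 2.91 m from the left end).
Beam weight: 15.8 × 9.81 = 155 N down at 3.165 m → arm 0.255 m, τ = 155 × 0.255 = 39.52 N·m clockwise.
Load: 19 × 9.81 = 186.4 N down at 3.85 m → arm 0.94 m, τ = 186.4 × 0.94 = 175.2 N·m clockwise.
Bucket of sand: 17.2 × 9.81 = 168.7 N down at 0.599 m → arm 2.311 m, τ = 168.7 × 2.311 = 389.9 N·m counterclockwise.
Net moment of existing loads = 175.2 N·m counterclockwise.
The battery pack weighs 34.2 × 9.81 = 335.5 N and must supply an equal clockwise moment, so its lever arm about the fulcrum is 175.2 / 335.5 = 0.522 m.
That puts it at 2.91 + 0.522 = 3.43 m from the left end.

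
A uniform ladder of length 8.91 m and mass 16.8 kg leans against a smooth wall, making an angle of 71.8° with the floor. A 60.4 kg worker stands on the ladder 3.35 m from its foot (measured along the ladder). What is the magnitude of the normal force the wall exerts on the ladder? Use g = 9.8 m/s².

Taking torques about the foot of the ladder:
Ladder weight 16.8×9.8 = 164.6 N acts at 4.455 m along the ladder; its horizontal arm is 4.455·cos71.8° = 1.391 m → τ = 229 N·m clockwise.
Worker: 60.4×9.8 = 591.9 N at 3.35 m → arm 1.046 m → τ = 619.1 N·m clockwise.
Wall normal N acts horizontally at the top; its moment arm is the height L sinθ = 8.91·sin71.8° = 8.464 m, counterclockwise.
Setting net torque to zero: N × 8.464 = 848.1 → N = 100 N.

N_wall ≈ 100 N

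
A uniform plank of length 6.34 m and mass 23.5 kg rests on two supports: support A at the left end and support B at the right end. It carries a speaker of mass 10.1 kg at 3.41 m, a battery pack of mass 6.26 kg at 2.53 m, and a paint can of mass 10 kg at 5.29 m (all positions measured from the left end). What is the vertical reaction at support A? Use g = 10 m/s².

R_A ≈ 218 N

Taking torques about support B:
Beam weight: 23.5 × 10 = 235 N down at 3.17 m → arm 3.17 m, τ = 235 × 3.17 = 744.9 N·m counterclockwise.
Speaker: 10.1 × 10 = 101 N down at 3.41 m → arm 2.93 m, τ = 101 × 2.93 = 295.9 N·m counterclockwise.
Battery pack: 6.26 × 10 = 62.6 N down at 2.53 m → arm 3.81 m, τ = 62.6 × 3.81 = 238.5 N·m counterclockwise.
Paint can: 10 × 10 = 100 N down at 5.29 m → arm 1.05 m, τ = 100 × 1.05 = 105 N·m counterclockwise.
Net load moment about support B = 1384 N·m counterclockwise.
Reaction R at support A is upward at 0 m, arm 6.34 m → moment R × 6.34 clockwise.
Στ = 0 ⇒ R × 6.34 = 1384 ⇒ R = 218 N.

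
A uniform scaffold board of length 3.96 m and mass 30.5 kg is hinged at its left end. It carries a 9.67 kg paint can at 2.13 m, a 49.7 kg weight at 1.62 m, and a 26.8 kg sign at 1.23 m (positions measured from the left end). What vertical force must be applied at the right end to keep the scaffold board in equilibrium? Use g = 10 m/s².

F ≈ 491 N

Taking torques about the left end:
Beam weight: 30.5 × 10 = 305 N down at 1.98 m → arm 1.98 m, τ = 305 × 1.98 = 603.9 N·m clockwise.
Paint can: 9.67 × 10 = 96.7 N down at 2.13 m → arm 2.13 m, τ = 96.7 × 2.13 = 206 N·m clockwise.
Weight: 49.7 × 10 = 497 N down at 1.62 m → arm 1.62 m, τ = 497 × 1.62 = 805.1 N·m clockwise.
Sign: 26.8 × 10 = 268 N down at 1.23 m → arm 1.23 m, τ = 268 × 1.23 = 329.6 N·m clockwise.
Net moment of the loads = 1945 N·m clockwise.
The upward force F acts at the right end, arm 3.96 m, giving F × 3.96 counterclockwise.
Στ = 0 ⇒ F × 3.96 = 1945 ⇒ F = 1945 / 3.96 = 491 N.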